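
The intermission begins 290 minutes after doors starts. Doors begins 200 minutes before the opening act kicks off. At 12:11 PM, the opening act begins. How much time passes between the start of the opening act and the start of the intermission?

Doors starts at 12:11 PM − 200 min = 8:51 AM.
The intermission starts at 8:51 AM + 290 min = 1:41 PM.
From 12:11 PM to 1:41 PM is 1.5 hours.

1.5 hours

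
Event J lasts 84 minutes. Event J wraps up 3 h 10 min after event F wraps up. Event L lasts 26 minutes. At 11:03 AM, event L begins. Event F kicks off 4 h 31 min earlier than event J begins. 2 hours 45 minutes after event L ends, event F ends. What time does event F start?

Event L ends at 11:03 AM + 26 min = 11:29 AM.
Event F ends at 11:29 AM + 165 min = 2:14 PM.
Event J ends at 2:14 PM + 190 min = 5:24 PM.
Event J starts at 5:24 PM − 84 min = 4:00 PM.
Event F starts at 4:00 PM − 271 min = 11:29 AM.

11:29 AM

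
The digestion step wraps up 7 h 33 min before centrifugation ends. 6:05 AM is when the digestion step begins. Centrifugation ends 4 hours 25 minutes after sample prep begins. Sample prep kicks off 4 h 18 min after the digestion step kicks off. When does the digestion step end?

7:15 AM

Sample prep starts at 6:05 AM + 258 min = 10:23 AM.
Centrifugation ends at 10:23 AM + 265 min = 2:48 PM.
The digestion step ends at 2:48 PM − 453 min = 7:15 AM.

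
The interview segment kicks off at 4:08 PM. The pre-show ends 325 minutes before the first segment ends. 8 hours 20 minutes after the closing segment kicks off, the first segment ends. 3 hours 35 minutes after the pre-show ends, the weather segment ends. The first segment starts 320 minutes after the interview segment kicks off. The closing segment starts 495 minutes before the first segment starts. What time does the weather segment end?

The first segment starts at 4:08 PM + 320 min = 9:28 PM.
The closing segment starts at 9:28 PM − 495 min = 1:13 PM.
The first segment ends at 1:13 PM + 500 min = 9:33 PM.
The pre-show ends at 9:33 PM − 325 min = 4:08 PM.
The weather segment ends at 4:08 PM + 215 min = 7:43 PM.

7:43 PM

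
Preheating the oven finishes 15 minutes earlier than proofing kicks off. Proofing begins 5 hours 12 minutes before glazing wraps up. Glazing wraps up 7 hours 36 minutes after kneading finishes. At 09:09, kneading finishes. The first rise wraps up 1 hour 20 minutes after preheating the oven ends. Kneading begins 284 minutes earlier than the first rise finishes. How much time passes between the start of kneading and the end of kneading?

Glazing ends at 09:09 + 456 min = 16:45.
Proofing starts at 16:45 − 312 min = 11:33.
Preheating the oven ends at 11:33 − 15 min = 11:18.
The first rise ends at 11:18 + 80 min = 12:38.
Kneading starts at 12:38 − 284 min = 07:54.
From 07:54 to 09:09 is 1 h 15 min.

1 h 15 min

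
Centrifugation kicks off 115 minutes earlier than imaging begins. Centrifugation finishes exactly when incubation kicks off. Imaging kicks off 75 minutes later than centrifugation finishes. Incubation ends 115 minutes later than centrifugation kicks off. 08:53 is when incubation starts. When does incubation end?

10:08

Centrifugation ends at 08:53.
Imaging starts at 08:53 + 75 min = 10:08.
Centrifugation starts at 10:08 − 115 min = 08:13.
Incubation ends at 08:13 + 115 min = 10:08.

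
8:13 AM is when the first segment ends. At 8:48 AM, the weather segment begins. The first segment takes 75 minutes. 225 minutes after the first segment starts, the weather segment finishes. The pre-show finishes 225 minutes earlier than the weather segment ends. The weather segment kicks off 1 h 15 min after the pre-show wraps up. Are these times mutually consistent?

The first segment starts at 8:13 AM − 75 min = 6:58 AM.
The weather segment ends at 6:58 AM + 225 min = 10:43 AM.
The pre-show ends at 10:43 AM − 225 min = 6:58 AM.
The weather segment starts at 6:58 AM + 75 min = 8:13 AM.
But the weather segment is also said to start at 8:48 AM — a 35-minute conflict.

No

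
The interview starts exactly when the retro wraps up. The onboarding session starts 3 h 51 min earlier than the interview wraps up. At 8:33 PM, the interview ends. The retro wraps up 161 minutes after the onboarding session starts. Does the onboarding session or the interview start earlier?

the onboarding session

The onboarding session starts at 8:33 PM − 231 min = 4:42 PM.
The retro ends at 4:42 PM + 161 min = 7:23 PM.
So the interview starts at 7:23 PM.
The onboarding session starts at 4:42 PM and the interview starts at 7:23 PM, so the onboarding session is first.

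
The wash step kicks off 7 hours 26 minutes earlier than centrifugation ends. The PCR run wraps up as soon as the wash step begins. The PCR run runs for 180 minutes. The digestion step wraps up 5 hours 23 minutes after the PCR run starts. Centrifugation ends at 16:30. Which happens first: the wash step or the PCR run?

The wash step starts at 16:30 − 446 min = 09:04.
So the PCR run ends at 09:04.
The PCR run starts at 09:04 − 180 min = 06:04.
The wash step starts at 09:04 and the PCR run starts at 06:04, so the PCR run is first.

the PCR run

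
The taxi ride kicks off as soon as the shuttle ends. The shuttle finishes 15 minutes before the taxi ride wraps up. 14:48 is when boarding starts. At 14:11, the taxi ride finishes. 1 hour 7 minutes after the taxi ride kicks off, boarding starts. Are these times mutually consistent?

The shuttle ends at 14:11 − 15 min = 13:56.
So the taxi ride starts at 13:56.
Boarding starts at 13:56 + 67 min = 15:03.
But boarding is also said to start at 14:48 — a 15-minute conflict.

No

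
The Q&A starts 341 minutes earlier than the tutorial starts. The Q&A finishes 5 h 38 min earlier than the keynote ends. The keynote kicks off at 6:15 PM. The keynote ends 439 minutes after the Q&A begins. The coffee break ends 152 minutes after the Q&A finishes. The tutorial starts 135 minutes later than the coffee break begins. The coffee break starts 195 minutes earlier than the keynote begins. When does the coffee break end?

The coffee break starts at 6:15 PM − 195 min = 3:00 PM.
The tutorial starts at 3:00 PM + 135 min = 5:15 PM.
The Q&A starts at 5:15 PM − 341 min = 11:34 AM.
The keynote ends at 11:34 AM + 439 min = 6:53 PM.
The Q&A ends at 6:53 PM − 338 min = 1:15 PM.
The coffee break ends at 1:15 PM + 152 min = 3:47 PM.

3:47 PM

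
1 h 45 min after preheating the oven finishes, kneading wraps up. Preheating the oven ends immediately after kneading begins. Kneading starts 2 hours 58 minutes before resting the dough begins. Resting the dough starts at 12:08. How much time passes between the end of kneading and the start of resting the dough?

Kneading starts at 12:08 − 178 min = 09:10.
So preheating the oven ends at 09:10.
Kneading ends at 09:10 + 105 min = 10:55.
From 10:55 to 12:08 is 1 hour 13 minutes.

1 hour 13 minutes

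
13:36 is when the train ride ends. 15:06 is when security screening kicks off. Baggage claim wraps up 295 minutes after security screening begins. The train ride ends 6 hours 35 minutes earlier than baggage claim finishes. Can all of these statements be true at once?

Baggage claim ends at 15:06 + 295 min = 20:01.
The train ride ends at 20:01 − 395 min = 13:26.
But the train ride is also said to end at 13:36 — a 10-minute conflict.

No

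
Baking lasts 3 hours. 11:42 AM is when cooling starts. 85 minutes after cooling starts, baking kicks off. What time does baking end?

Baking starts at 11:42 AM + 85 min = 1:07 PM.
Baking ends at 1:07 PM + 180 min = 4:07 PM.

4:07 PM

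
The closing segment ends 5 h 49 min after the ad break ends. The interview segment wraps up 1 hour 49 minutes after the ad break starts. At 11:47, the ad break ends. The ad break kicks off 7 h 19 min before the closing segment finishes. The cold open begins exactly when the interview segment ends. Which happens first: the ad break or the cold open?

the ad break

The closing segment ends at 11:47 + 349 min = 17:36.
The ad break starts at 17:36 − 439 min = 10:17.
The interview segment ends at 10:17 + 109 min = 12:06.
So the cold open starts at 12:06.
The ad break starts at 10:17 and the cold open starts at 12:06, so the ad break is first.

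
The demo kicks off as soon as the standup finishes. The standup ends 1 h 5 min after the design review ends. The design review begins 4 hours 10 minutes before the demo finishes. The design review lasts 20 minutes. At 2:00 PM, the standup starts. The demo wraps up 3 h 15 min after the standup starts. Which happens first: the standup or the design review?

the design review

The demo ends at 2:00 PM + 195 min = 5:15 PM.
The design review starts at 5:15 PM − 250 min = 1:05 PM.
The standup starts at 2:00 PM and the design review starts at 1:05 PM, so the design review is first.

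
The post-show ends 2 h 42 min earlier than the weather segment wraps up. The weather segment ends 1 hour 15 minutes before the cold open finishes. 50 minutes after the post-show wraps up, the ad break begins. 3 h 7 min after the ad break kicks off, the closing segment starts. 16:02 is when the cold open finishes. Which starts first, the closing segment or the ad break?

the ad break

The weather segment ends at 16:02 − 75 min = 14:47.
The post-show ends at 14:47 − 162 min = 12:05.
The ad break starts at 12:05 + 50 min = 12:55.
The closing segment starts at 12:55 + 187 min = 16:02.
The closing segment starts at 16:02 and the ad break starts at 12:55, so the ad break is first.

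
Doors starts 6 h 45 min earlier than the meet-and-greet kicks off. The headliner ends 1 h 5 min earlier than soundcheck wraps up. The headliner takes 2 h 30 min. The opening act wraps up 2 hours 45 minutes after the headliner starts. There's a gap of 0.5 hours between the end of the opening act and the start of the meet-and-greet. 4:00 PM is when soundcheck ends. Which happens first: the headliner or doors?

The headliner ends at 4:00 PM − 65 min = 2:55 PM.
The headliner starts at 2:55 PM − 150 min = 12:25 PM.
The opening act ends at 12:25 PM + 165 min = 3:10 PM.
The meet-and-greet starts at 3:10 PM + 30 min = 3:40 PM.
Doors starts at 3:40 PM − 405 min = 8:55 AM.
The headliner starts at 12:25 PM and doors starts at 8:55 AM, so doors is first.

doors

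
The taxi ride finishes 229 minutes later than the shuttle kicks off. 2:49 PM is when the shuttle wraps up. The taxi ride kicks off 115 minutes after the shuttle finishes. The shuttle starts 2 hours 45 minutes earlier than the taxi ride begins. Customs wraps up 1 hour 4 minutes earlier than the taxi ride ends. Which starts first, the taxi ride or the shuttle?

The taxi ride starts at 2:49 PM + 115 min = 4:44 PM.
The shuttle starts at 4:44 PM − 165 min = 1:59 PM.
The taxi ride starts at 4:44 PM and the shuttle starts at 1:59 PM, so the shuttle is first.

the shuttle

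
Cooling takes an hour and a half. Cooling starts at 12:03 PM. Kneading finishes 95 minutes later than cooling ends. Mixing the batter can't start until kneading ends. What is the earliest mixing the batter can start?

3:08 PM

Cooling ends at 12:03 PM + 90 min = 1:33 PM.
Kneading ends at 1:33 PM + 95 min = 3:08 PM.
Mixing the batter is bounded by kneading, so the earliest it can start is 3:08 PM.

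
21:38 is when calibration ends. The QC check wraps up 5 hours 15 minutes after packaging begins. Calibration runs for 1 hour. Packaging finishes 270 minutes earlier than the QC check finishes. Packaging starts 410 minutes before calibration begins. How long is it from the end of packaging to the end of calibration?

Calibration starts at 21:38 − 60 min = 20:38.
Packaging starts at 20:38 − 410 min = 13:48.
The QC check ends at 13:48 + 315 min = 19:03.
Packaging ends at 19:03 − 270 min = 14:33.
From 14:33 to 21:38 is 7 hours 5 minutes.

7 hours 5 minutes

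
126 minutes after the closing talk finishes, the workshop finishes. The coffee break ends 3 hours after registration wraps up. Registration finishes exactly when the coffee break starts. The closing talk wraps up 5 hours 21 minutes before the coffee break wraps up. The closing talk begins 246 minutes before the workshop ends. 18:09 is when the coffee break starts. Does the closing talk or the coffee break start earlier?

the closing talk

Registration ends at 18:09.
The coffee break ends at 18:09 + 180 min = 21:09.
The closing talk ends at 21:09 − 321 min = 15:48.
The workshop ends at 15:48 + 126 min = 17:54.
The closing talk starts at 17:54 − 246 min = 13:48.
The closing talk starts at 13:48 and the coffee break starts at 18:09, so the closing talk is first.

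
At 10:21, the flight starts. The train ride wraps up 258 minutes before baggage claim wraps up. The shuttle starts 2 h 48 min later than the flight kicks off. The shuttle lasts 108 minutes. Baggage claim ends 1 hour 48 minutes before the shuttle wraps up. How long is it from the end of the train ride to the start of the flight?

1.5 hours

The shuttle starts at 10:21 + 168 min = 13:09.
The shuttle ends at 13:09 + 108 min = 14:57.
Baggage claim ends at 14:57 − 108 min = 13:09.
The train ride ends at 13:09 − 258 min = 08:51.
From 08:51 to 10:21 is 1.5 hours.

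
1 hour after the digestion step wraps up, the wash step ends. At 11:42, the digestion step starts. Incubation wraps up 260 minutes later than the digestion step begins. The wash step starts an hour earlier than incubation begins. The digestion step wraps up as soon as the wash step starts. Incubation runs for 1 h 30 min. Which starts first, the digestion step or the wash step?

Incubation ends at 11:42 + 260 min = 16:02.
Incubation starts at 16:02 − 90 min = 14:32.
The wash step starts at 14:32 − 60 min = 13:32.
The digestion step starts at 11:42 and the wash step starts at 13:32, so the digestion step is first.

the digestion step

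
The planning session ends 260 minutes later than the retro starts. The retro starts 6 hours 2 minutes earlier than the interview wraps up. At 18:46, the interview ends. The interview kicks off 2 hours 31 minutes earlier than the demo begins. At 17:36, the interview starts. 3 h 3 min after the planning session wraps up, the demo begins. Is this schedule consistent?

Yes

The retro starts at 18:46 − 362 min = 12:44.
The planning session ends at 12:44 + 260 min = 17:04.
The demo starts at 17:04 + 183 min = 20:07.
The interview starts at 20:07 − 151 min = 17:36.
That matches the stated 17:36, so the schedule is consistent.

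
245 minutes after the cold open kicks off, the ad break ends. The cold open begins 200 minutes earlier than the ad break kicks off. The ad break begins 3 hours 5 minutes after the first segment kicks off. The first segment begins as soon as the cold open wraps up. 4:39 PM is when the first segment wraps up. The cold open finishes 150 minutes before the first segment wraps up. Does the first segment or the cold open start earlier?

The cold open ends at 4:39 PM − 150 min = 2:09 PM.
So the first segment starts at 2:09 PM.
The ad break starts at 2:09 PM + 185 min = 5:14 PM.
The cold open starts at 5:14 PM − 200 min = 1:54 PM.
The first segment starts at 2:09 PM and the cold open starts at 1:54 PM, so the cold open is first.

the cold open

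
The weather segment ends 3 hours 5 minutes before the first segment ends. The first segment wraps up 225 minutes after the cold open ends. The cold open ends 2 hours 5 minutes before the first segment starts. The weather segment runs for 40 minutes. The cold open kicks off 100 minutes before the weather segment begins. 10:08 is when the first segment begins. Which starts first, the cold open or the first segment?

The cold open ends at 10:08 − 125 min = 08:03.
The first segment ends at 08:03 + 225 min = 11:48.
The weather segment ends at 11:48 − 185 min = 08:43.
The weather segment starts at 08:43 − 40 min = 08:03.
The cold open starts at 08:03 − 100 min = 06:23.
The cold open starts at 06:23 and the first segment starts at 10:08, so the cold open is first.

the cold open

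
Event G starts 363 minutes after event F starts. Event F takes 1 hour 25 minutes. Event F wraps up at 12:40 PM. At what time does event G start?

5:18 PM

Event F starts at 12:40 PM − 85 min = 11:15 AM.
Event G starts at 11:15 AM + 363 min = 5:18 PM.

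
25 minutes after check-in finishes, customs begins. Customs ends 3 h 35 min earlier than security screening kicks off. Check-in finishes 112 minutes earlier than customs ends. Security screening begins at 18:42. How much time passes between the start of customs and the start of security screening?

302 minutes

Customs ends at 18:42 − 215 min = 15:07.
Check-in ends at 15:07 − 112 min = 13:15.
Customs starts at 13:15 + 25 min = 13:40.
From 13:40 to 18:42 is 302 minutes.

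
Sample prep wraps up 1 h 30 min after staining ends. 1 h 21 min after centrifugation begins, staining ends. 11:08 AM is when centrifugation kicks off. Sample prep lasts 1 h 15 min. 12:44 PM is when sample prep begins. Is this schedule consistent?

Yes

Staining ends at 11:08 AM + 81 min = 12:29 PM.
Sample prep ends at 12:29 PM + 90 min = 1:59 PM.
Sample prep starts at 1:59 PM − 75 min = 12:44 PM.
That matches the stated 12:44 PM, so the schedule is consistent.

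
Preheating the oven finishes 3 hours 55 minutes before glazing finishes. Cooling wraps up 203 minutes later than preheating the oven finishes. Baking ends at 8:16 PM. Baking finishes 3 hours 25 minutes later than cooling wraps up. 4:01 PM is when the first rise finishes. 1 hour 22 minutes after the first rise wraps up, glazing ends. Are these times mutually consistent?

Glazing ends at 4:01 PM + 82 min = 5:23 PM.
Preheating the oven ends at 5:23 PM − 235 min = 1:28 PM.
Cooling ends at 1:28 PM + 203 min = 4:51 PM.
Baking ends at 4:51 PM + 205 min = 8:16 PM.
That matches the stated 8:16 PM, so the schedule is consistent.

Yes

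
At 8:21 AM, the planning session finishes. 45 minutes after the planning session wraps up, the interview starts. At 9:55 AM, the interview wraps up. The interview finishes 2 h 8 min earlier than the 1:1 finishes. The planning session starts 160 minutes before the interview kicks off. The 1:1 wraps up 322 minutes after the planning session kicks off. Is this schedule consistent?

No

The interview starts at 8:21 AM + 45 min = 9:06 AM.
The planning session starts at 9:06 AM − 160 min = 6:26 AM.
The 1:1 ends at 6:26 AM + 322 min = 11:48 AM.
The interview ends at 11:48 AM − 128 min = 9:40 AM.
But the interview is also said to end at 9:55 AM — a 15-minute conflict.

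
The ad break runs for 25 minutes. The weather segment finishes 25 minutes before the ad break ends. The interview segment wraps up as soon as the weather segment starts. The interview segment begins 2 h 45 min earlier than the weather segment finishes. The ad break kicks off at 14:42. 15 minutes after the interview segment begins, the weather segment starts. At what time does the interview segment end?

The ad break ends at 14:42 + 25 min = 15:07.
The weather segment ends at 15:07 − 25 min = 14:42.
The interview segment starts at 14:42 − 165 min = 11:57.
The weather segment starts at 11:57 + 15 min = 12:12.
So the interview segment ends at 12:12.

12:12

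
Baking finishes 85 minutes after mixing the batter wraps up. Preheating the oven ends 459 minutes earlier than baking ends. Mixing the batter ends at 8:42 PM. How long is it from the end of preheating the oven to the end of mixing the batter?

Baking ends at 8:42 PM + 85 min = 10:07 PM.
Preheating the oven ends at 10:07 PM − 459 min = 2:28 PM.
From 2:28 PM to 8:42 PM is 6 h 14 min.

6 h 14 min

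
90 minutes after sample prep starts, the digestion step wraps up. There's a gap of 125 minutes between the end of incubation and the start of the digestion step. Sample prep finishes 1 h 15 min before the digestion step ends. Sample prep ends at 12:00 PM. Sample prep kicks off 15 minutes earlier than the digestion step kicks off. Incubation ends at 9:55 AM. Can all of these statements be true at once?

The digestion step starts at 9:55 AM + 125 min = 12:00 PM.
Sample prep starts at 12:00 PM − 15 min = 11:45 AM.
The digestion step ends at 11:45 AM + 90 min = 1:15 PM.
Sample prep ends at 1:15 PM − 75 min = 12:00 PM.
That matches the stated 12:00 PM, so the schedule is consistent.

Yes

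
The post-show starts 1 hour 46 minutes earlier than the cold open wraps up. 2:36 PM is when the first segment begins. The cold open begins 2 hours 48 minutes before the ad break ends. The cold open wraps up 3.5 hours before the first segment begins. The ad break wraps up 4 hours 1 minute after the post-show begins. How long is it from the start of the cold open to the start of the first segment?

The cold open ends at 2:36 PM − 210 min = 11:06 AM.
The post-show starts at 11:06 AM − 106 min = 9:20 AM.
The ad break ends at 9:20 AM + 241 min = 1:21 PM.
The cold open starts at 1:21 PM − 168 min = 10:33 AM.
From 10:33 AM to 2:36 PM is 4 h 3 min.

4 h 3 min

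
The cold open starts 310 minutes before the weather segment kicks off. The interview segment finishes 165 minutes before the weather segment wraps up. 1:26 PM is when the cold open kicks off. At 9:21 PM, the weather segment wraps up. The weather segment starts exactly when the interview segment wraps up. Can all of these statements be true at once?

Yes

The interview segment ends at 9:21 PM − 165 min = 6:36 PM.
So the weather segment starts at 6:36 PM.
The cold open starts at 6:36 PM − 310 min = 1:26 PM.
That matches the stated 1:26 PM, so the schedule is consistent.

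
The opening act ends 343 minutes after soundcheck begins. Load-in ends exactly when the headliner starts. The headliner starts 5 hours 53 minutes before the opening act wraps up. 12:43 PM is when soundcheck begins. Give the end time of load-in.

The opening act ends at 12:43 PM + 343 min = 6:26 PM.
The headliner starts at 6:26 PM − 353 min = 12:33 PM.
So load-in ends at 12:33 PM.

12:33 PM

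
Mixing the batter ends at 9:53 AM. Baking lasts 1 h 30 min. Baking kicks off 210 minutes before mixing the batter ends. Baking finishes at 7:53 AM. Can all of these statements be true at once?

Yes

Baking starts at 9:53 AM − 210 min = 6:23 AM.
Baking ends at 6:23 AM + 90 min = 7:53 AM.
That matches the stated 7:53 AM, so the schedule is consistent.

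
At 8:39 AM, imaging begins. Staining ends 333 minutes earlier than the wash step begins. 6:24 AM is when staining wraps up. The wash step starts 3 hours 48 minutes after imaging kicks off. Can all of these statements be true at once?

No

The wash step starts at 8:39 AM + 228 min = 12:27 PM.
Staining ends at 12:27 PM − 333 min = 6:54 AM.
But staining is also said to end at 6:24 AM — a 30-minute conflict.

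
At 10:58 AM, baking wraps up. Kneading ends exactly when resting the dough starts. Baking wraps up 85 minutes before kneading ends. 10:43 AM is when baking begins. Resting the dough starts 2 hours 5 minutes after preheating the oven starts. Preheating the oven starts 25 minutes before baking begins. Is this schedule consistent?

Yes

Preheating the oven starts at 10:43 AM − 25 min = 10:18 AM.
Resting the dough starts at 10:18 AM + 125 min = 12:23 PM.
So kneading ends at 12:23 PM.
Baking ends at 12:23 PM − 85 min = 10:58 AM.
That matches the stated 10:58 AM, so the schedule is consistent.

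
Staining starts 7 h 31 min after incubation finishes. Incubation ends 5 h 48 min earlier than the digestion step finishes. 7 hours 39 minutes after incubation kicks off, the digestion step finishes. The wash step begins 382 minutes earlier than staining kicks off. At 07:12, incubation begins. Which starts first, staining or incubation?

incubation

The digestion step ends at 07:12 + 459 min = 14:51.
Incubation ends at 14:51 − 348 min = 09:03.
Staining starts at 09:03 + 451 min = 16:34.
Staining starts at 16:34 and incubation starts at 07:12, so incubation is first.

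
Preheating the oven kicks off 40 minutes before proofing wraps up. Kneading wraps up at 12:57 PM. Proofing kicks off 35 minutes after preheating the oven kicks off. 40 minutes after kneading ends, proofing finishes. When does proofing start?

Proofing ends at 12:57 PM + 40 min = 1:37 PM.
Preheating the oven starts at 1:37 PM − 40 min = 12:57 PM.
Proofing starts at 12:57 PM + 35 min = 1:32 PM.

1:32 PM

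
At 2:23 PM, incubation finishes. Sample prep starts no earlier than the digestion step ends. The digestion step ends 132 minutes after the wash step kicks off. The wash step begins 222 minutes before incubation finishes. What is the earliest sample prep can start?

The wash step starts at 2:23 PM − 222 min = 10:41 AM.
The digestion step ends at 10:41 AM + 132 min = 12:53 PM.
Sample prep is bounded by the digestion step, so the earliest it can start is 12:53 PM.

12:53 PM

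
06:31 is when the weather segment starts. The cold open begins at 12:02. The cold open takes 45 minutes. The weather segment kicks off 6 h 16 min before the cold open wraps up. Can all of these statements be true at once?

Yes

The cold open ends at 12:02 + 45 min = 12:47.
The weather segment starts at 12:47 − 376 min = 06:31.
That matches the stated 06:31, so the schedule is consistent.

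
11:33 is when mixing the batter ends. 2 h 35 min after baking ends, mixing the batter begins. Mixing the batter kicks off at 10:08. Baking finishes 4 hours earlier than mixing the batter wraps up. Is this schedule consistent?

Yes

Baking ends at 11:33 − 240 min = 07:33.
Mixing the batter starts at 07:33 + 155 min = 10:08.
That matches the stated 10:08, so the schedule is consistent.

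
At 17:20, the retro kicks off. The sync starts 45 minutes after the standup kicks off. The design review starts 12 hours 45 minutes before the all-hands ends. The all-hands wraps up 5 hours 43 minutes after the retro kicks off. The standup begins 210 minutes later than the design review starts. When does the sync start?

The all-hands ends at 17:20 + 343 min = 23:03.
The design review starts at 23:03 − 765 min = 10:18.
The standup starts at 10:18 + 210 min = 13:48.
The sync starts at 13:48 + 45 min = 14:33.

14:33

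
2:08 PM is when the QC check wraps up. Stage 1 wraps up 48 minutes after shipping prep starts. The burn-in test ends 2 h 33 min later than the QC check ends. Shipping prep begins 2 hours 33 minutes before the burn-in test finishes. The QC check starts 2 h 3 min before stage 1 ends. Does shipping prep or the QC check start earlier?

The burn-in test ends at 2:08 PM + 153 min = 4:41 PM.
Shipping prep starts at 4:41 PM − 153 min = 2:08 PM.
Stage 1 ends at 2:08 PM + 48 min = 2:56 PM.
The QC check starts at 2:56 PM − 123 min = 12:53 PM.
Shipping prep starts at 2:08 PM and the QC check starts at 12:53 PM, so the QC check is first.

the QC check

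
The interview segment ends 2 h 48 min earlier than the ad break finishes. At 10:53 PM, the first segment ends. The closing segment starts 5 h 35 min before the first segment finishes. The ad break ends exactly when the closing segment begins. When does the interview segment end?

The closing segment starts at 10:53 PM − 335 min = 5:18 PM.
So the ad break ends at 5:18 PM.
The interview segment ends at 5:18 PM − 168 min = 2:30 PM.

2:30 PM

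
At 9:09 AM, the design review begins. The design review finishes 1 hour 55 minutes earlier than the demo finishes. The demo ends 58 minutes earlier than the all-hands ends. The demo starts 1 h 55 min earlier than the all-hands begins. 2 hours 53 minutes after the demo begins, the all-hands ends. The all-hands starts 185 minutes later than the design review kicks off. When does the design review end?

10:19 AM

The all-hands starts at 9:09 AM + 185 min = 12:14 PM.
The demo starts at 12:14 PM − 115 min = 10:19 AM.
The all-hands ends at 10:19 AM + 173 min = 1:12 PM.
The demo ends at 1:12 PM − 58 min = 12:14 PM.
The design review ends at 12:14 PM − 115 min = 10:19 AM.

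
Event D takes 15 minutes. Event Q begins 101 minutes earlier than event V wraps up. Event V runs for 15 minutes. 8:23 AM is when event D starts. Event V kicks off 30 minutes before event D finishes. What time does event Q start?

6:42 AM

Event D ends at 8:23 AM + 15 min = 8:38 AM.
Event V starts at 8:38 AM − 30 min = 8:08 AM.
Event V ends at 8:08 AM + 15 min = 8:23 AM.
Event Q starts at 8:23 AM − 101 min = 6:42 AM.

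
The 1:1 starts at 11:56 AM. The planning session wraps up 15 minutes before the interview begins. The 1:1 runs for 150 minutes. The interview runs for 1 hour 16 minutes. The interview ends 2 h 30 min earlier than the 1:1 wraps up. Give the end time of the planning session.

10:25 AM

The 1:1 ends at 11:56 AM + 150 min = 2:26 PM.
The interview ends at 2:26 PM − 150 min = 11:56 AM.
The interview starts at 11:56 AM − 76 min = 10:40 AM.
The planning session ends at 10:40 AM − 15 min = 10:25 AM.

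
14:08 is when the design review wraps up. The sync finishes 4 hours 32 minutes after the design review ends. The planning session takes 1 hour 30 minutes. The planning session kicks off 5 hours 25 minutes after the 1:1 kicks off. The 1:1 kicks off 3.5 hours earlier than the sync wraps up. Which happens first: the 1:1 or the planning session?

the 1:1

The sync ends at 14:08 + 272 min = 18:40.
The 1:1 starts at 18:40 − 210 min = 15:10.
The planning session starts at 15:10 + 325 min = 20:35.
The 1:1 starts at 15:10 and the planning session starts at 20:35, so the 1:1 is first.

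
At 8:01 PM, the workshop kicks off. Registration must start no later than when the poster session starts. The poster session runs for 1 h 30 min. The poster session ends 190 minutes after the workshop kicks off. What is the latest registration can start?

The poster session ends at 8:01 PM + 190 min = 11:11 PM.
The poster session starts at 11:11 PM − 90 min = 9:41 PM.
Registration is bounded by the poster session, so the latest it can start is 9:41 PM.

9:41 PM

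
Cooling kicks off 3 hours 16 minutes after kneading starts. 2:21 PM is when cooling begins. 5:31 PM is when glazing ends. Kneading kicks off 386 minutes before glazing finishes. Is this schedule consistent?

Yes

Kneading starts at 5:31 PM − 386 min = 11:05 AM.
Cooling starts at 11:05 AM + 196 min = 2:21 PM.
That matches the stated 2:21 PM, so the schedule is consistent.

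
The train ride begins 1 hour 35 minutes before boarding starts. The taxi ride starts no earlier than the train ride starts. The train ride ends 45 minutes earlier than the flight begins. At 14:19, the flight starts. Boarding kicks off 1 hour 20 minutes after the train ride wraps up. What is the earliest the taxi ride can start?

13:19

The train ride ends at 14:19 − 45 min = 13:34.
Boarding starts at 13:34 + 80 min = 14:54.
The train ride starts at 14:54 − 95 min = 13:19.
The taxi ride is bounded by the train ride, so the earliest it can start is 13:19.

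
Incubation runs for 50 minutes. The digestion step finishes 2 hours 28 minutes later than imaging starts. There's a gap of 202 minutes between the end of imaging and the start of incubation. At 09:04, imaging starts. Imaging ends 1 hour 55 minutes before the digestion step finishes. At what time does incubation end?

13:49

The digestion step ends at 09:04 + 148 min = 11:32.
Imaging ends at 11:32 − 115 min = 09:37.
Incubation starts at 09:37 + 202 min = 12:59.
Incubation ends at 12:59 + 50 min = 13:49.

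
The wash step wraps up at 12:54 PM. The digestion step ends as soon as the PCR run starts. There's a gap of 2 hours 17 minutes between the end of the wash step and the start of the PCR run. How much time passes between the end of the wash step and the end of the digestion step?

The PCR run starts at 12:54 PM + 137 min = 3:11 PM.
So the digestion step ends at 3:11 PM.
From 12:54 PM to 3:11 PM is 2 h 17 min.

2 h 17 min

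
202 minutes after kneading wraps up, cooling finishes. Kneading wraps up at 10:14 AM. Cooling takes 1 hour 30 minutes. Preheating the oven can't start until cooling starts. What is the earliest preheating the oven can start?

Cooling ends at 10:14 AM + 202 min = 1:36 PM.
Cooling starts at 1:36 PM − 90 min = 12:06 PM.
Preheating the oven is bounded by cooling, so the earliest it can start is 12:06 PM.

12:06 PM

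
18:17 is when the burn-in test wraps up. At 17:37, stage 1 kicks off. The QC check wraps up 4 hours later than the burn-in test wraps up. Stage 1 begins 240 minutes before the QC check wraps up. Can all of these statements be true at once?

No

The QC check ends at 18:17 + 240 min = 22:17.
Stage 1 starts at 22:17 − 240 min = 18:17.
But stage 1 is also said to start at 17:37 — a 40-minute conflict.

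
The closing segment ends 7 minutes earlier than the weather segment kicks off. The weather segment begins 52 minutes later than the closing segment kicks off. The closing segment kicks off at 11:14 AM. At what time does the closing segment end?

11:59 AM

The weather segment starts at 11:14 AM + 52 min = 12:06 PM.
The closing segment ends at 12:06 PM − 7 min = 11:59 AM.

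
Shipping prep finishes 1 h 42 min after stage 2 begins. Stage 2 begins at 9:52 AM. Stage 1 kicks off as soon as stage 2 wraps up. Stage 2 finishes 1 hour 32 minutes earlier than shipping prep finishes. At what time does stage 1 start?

Shipping prep ends at 9:52 AM + 102 min = 11:34 AM.
Stage 2 ends at 11:34 AM − 92 min = 10:02 AM.
So stage 1 starts at 10:02 AM.

10:02 AM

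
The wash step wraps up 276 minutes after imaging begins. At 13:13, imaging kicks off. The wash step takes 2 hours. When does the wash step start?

15:49

The wash step ends at 13:13 + 276 min = 17:49.
The wash step starts at 17:49 − 120 min = 15:49.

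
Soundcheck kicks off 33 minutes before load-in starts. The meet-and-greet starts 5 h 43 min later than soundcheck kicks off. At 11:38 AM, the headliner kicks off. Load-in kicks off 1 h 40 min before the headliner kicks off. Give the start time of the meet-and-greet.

3:08 PM

Load-in starts at 11:38 AM − 100 min = 9:58 AM.
Soundcheck starts at 9:58 AM − 33 min = 9:25 AM.
The meet-and-greet starts at 9:25 AM + 343 min = 3:08 PM.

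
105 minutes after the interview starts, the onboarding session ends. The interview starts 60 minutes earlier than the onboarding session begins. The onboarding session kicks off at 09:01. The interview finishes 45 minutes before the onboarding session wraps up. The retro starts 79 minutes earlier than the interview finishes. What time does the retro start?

07:42

The interview starts at 09:01 − 60 min = 08:01.
The onboarding session ends at 08:01 + 105 min = 09:46.
The interview ends at 09:46 − 45 min = 09:01.
The retro starts at 09:01 − 79 min = 07:42.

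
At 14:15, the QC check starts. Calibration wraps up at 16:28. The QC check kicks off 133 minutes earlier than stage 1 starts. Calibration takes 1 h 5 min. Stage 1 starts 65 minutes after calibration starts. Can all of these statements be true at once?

Yes

Calibration starts at 16:28 − 65 min = 15:23.
Stage 1 starts at 15:23 + 65 min = 16:28.
The QC check starts at 16:28 − 133 min = 14:15.
That matches the stated 14:15, so the schedule is consistent.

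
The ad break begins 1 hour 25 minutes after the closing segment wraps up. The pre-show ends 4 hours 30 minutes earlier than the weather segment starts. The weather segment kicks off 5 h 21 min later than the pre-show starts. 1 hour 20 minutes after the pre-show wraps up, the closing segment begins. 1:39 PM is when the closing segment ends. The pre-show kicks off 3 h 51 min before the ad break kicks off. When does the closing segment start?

The ad break starts at 1:39 PM + 85 min = 3:04 PM.
The pre-show starts at 3:04 PM − 231 min = 11:13 AM.
The weather segment starts at 11:13 AM + 321 min = 4:34 PM.
The pre-show ends at 4:34 PM − 270 min = 12:04 PM.
The closing segment starts at 12:04 PM + 80 min = 1:24 PM.

1:24 PM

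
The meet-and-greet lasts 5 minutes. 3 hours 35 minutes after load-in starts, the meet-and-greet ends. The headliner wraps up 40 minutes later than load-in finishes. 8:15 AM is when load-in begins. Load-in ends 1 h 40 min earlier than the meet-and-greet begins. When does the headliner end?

The meet-and-greet ends at 8:15 AM + 215 min = 11:50 AM.
The meet-and-greet starts at 11:50 AM − 5 min = 11:45 AM.
Load-in ends at 11:45 AM − 100 min = 10:05 AM.
The headliner ends at 10:05 AM + 40 min = 10:45 AM.

10:45 AM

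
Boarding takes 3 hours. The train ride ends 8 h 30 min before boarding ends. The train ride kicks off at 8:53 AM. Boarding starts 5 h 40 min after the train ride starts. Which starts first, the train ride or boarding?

the train ride

Boarding starts at 8:53 AM + 340 min = 2:33 PM.
The train ride starts at 8:53 AM and boarding starts at 2:33 PM, so the train ride is first.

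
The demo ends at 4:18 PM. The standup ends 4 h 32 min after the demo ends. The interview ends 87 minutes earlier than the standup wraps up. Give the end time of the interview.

The standup ends at 4:18 PM + 272 min = 8:50 PM.
The interview ends at 8:50 PM − 87 min = 7:23 PM.

7:23 PM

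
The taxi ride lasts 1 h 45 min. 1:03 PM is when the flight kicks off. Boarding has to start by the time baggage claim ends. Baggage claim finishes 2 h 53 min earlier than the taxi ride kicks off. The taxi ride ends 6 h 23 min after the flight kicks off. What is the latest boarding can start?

The taxi ride ends at 1:03 PM + 383 min = 7:26 PM.
The taxi ride starts at 7:26 PM − 105 min = 5:41 PM.
Baggage claim ends at 5:41 PM − 173 min = 2:48 PM.
Boarding is bounded by baggage claim, so the latest it can start is 2:48 PM.

2:48 PM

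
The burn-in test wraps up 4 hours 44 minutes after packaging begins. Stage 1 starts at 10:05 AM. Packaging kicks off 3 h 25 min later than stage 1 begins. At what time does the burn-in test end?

6:14 PM

Packaging starts at 10:05 AM + 205 min = 1:30 PM.
The burn-in test ends at 1:30 PM + 284 min = 6:14 PM.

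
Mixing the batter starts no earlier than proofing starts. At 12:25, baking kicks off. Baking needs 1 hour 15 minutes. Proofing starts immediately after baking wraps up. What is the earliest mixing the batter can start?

13:40

Baking ends at 12:25 + 75 min = 13:40.
So proofing starts at 13:40.
Mixing the batter is bounded by proofing, so the earliest it can start is 13:40.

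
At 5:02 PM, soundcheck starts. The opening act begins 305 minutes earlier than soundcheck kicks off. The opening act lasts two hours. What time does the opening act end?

The opening act starts at 5:02 PM − 305 min = 11:57 AM.
The opening act ends at 11:57 AM + 120 min = 1:57 PM.

1:57 PM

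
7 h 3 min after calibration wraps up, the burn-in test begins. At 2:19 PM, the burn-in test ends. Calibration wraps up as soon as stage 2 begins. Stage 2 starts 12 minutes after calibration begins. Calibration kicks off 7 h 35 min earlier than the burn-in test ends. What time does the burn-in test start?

Calibration starts at 2:19 PM − 455 min = 6:44 AM.
Stage 2 starts at 6:44 AM + 12 min = 6:56 AM.
So calibration ends at 6:56 AM.
The burn-in test starts at 6:56 AM + 423 min = 1:59 PM.

1:59 PM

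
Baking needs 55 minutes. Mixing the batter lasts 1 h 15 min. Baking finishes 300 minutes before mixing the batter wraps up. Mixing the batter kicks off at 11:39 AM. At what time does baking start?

Mixing the batter ends at 11:39 AM + 75 min = 12:54 PM.
Baking ends at 12:54 PM − 300 min = 7:54 AM.
Baking starts at 7:54 AM − 55 min = 6:59 AM.

6:59 AM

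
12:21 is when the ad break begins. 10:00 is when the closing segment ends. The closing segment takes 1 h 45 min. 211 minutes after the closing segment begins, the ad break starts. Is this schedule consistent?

The closing segment starts at 10:00 − 105 min = 08:15.
The ad break starts at 08:15 + 211 min = 11:46.
But the ad break is also said to start at 12:21 — a 35-minute conflict.

No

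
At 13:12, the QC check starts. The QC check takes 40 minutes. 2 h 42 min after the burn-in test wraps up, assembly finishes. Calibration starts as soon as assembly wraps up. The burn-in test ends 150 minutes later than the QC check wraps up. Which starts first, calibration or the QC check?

The QC check ends at 13:12 + 40 min = 13:52.
The burn-in test ends at 13:52 + 150 min = 16:22.
Assembly ends at 16:22 + 162 min = 19:04.
So calibration starts at 19:04.
Calibration starts at 19:04 and the QC check starts at 13:12, so the QC check is first.

the QC check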